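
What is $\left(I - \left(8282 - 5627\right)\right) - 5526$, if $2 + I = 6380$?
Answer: $-1803$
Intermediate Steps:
$I = 6378$ ($I = -2 + 6380 = 6378$)
$\left(I - \left(8282 - 5627\right)\right) - 5526 = \left(6378 - \left(8282 - 5627\right)\right) - 5526 = \left(6378 - 2655\right) - 5526 = 3723 - 5526 = -1803$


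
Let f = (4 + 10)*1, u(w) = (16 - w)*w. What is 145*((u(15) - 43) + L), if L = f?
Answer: -2030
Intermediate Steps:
u(w) = w*(16 - w)
f = 14 (f = 14*1 = 14)
L = 14
145*((u(15) - 43) + L) = 145*((15*(16 - 1*15) - 43) + 14) = 145*((15*(16 - 15) - 43) + 14) = 145*((15*1 - 43) + 14) = 145*((15 - 43) + 14) = 145*(-28 + 14) = 145*(-14) = -2030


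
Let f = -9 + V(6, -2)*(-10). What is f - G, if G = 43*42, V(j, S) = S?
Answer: -1795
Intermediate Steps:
f = 11 (f = -9 - 2*(-10) = -9 + 20 = 11)
G = 1806
f - G = 11 - 1*1806 = 11 - 1806 = -1795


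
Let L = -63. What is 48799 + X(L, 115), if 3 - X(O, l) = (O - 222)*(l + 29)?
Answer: 89842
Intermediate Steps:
X(O, l) = 3 - (-222 + O)*(29 + l) (X(O, l) = 3 - (O - 222)*(l + 29) = 3 - (-222 + O)*(29 + l))
48799 + X(L, 115) = 48799 + (6441 - 29*(-63) + 222*115 - 1*(-63)*115) = 48799 + (6441 + 1827 + 25530 + 7245) = 48799 + 41043 = 89842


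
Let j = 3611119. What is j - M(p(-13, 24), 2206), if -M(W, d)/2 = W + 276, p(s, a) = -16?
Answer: 3611639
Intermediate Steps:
M(W, d) = -552 - 2*W (M(W, d) = -2*(W + 276) = -2*(276 + W) = -552 - 2*W)
j - M(p(-13, 24), 2206) = 3611119 - (-552 - 2*(-16)) = 3611119 - (-552 + 32) = 3611119 - 1*(-520) = 3611119 + 520 = 3611639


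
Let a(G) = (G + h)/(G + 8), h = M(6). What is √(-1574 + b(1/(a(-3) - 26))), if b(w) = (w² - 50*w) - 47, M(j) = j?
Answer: I*√26113334/127 ≈ 40.237*I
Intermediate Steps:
h = 6
a(G) = (6 + G)/(8 + G) (a(G) = (G + 6)/(G + 8) = (6 + G)/(8 + G))
b(w) = -47 + w² - 50*w
√(-1574 + b(1/(a(-3) - 26))) = √(-1574 + (-47 + (1/((6 - 3)/(8 - 3) - 26))² - 50/((6 - 3)/(8 - 3) - 26))) = √(-1574 + (-47 + (1/(3/5 - 26))² - 50/(3/5 - 26))) = √(-1574 + (-47 + (1/((⅕)*3 - 26))² - 50/((⅕)*3 - 26))) = √(-1574 + (-47 + (1/(⅗ - 26))² - 50/(⅗ - 26))) = √(-1574 + (-47 + (1/(-127/5))² - 50/(-127/5))) = √(-1574 + (-47 + (-5/127)² - 50*(-5/127))) = √(-1574 + (-47 + 25/16129 + 250/127)) = √(-1574 - 726288/16129) = √(-26113334/16129) = I*√26113334/127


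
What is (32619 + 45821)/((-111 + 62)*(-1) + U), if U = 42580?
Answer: 78440/42629 ≈ 1.8401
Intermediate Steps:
(32619 + 45821)/((-111 + 62)*(-1) + U) = (32619 + 45821)/((-111 + 62)*(-1) + 42580) = 78440/(-49*(-1) + 42580) = 78440/(49 + 42580) = 78440/42629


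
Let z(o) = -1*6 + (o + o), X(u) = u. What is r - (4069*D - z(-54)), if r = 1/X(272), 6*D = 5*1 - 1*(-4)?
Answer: -1691159/272 ≈ -6217.5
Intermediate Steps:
D = 3/2 (D = (5*1 - 1*(-4))/6 = (5 + 4)/6 = (1/6)*9 = 3/2 ≈ 1.5000)
z(o) = -6 + 2*o
r = 1/272 ≈ 0.0036765
r - (4069*D - z(-54)) = 1/272 - (4069*(3/2) - (-6 + 2*(-54))) = 1/272 - (12207/2 - (-6 - 108)) = 1/272 - (12207/2 - 1*(-114)) = 1/272 - (12207/2 + 114) = 1/272 - 1*12435/2 = 1/272 - 12435/2 = -1691159/272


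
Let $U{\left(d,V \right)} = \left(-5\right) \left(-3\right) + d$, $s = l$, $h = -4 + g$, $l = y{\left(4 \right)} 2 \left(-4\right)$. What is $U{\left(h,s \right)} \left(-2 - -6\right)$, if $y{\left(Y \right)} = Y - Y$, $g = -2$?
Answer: $36$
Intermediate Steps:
$y{\left(Y \right)} = 0$
$l = 0$ ($l = 0 \cdot 2 \left(-4\right) = 0 \left(-4\right) = 0$)
$h = -6$ ($h = -4 - 2 = -6$)
$s = 0$
$U{\left(d,V \right)} = 15 + d$
$U{\left(h,s \right)} \left(-2 - -6\right) = \left(15 - 6\right) \left(-2 - -6\right) = 9 \left(-2 + 6\right) = 9 \cdot 4 = 36$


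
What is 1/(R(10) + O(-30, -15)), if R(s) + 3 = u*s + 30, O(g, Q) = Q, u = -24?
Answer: -1/228 ≈ -0.0043860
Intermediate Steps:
R(s) = 27 - 24*s (R(s) = -3 + (-24*s + 30) = -3 + (30 - 24*s) = 27 - 24*s)
1/(R(10) + O(-30, -15)) = 1/((27 - 24*10) - 15) = 1/((27 - 240) - 15) = 1/(-213 - 15) = 1/(-228) = -1/228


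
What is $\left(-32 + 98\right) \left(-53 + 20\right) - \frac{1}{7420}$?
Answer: $- \frac{16160761}{7420} \approx -2178.0$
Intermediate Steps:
$\left(-32 + 98\right) \left(-53 + 20\right) - \frac{1}{7420} = 66 \left(-33\right) - \frac{1}{7420} = -2178 - \frac{1}{7420} = - \frac{16160761}{7420}$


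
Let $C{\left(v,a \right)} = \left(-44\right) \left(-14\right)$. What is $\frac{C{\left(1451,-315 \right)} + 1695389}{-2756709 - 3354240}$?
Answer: $- \frac{565335}{2036983} \approx -0.27754$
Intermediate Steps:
$C{\left(v,a \right)} = 616$
$\frac{C{\left(1451,-315 \right)} + 1695389}{-2756709 - 3354240} = \frac{616 + 1695389}{-2756709 - 3354240} = \frac{1696005}{-6110949} = 1696005 \left(- \frac{1}{6110949}\right) = - \frac{565335}{2036983}$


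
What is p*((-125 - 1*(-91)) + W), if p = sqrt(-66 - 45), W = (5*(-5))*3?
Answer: -109*I*sqrt(111) ≈ -1148.4*I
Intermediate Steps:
W = -75 (W = -25*3 = -75)
p = I*sqrt(111) (p = sqrt(-111) = I*sqrt(111) ≈ 10.536*I)
p*((-125 - 1*(-91)) + W) = (I*sqrt(111))*((-125 - 1*(-91)) - 75) = (I*sqrt(111))*((-125 + 91) - 75) = (I*sqrt(111))*(-34 - 75) = (I*sqrt(111))*(-109) = -109*I*sqrt(111)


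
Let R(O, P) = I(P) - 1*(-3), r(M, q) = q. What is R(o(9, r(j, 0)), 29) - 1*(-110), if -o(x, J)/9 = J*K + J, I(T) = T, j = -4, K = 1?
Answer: 142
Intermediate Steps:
o(x, J) = -18*J (o(x, J) = -9*(J*1 + J) = -9*(J + J) = -18*J)
R(O, P) = 3 + P (R(O, P) = P - 1*(-3) = P + 3 = 3 + P)
R(o(9, r(j, 0)), 29) - 1*(-110) = (3 + 29) - 1*(-110) = 32 + 110 = 142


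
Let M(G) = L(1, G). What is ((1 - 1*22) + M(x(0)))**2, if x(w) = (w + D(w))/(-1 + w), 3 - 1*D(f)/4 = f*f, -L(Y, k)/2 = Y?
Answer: 529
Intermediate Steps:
L(Y, k) = -2*Y
D(f) = 12 - 4*f**2 (D(f) = 12 - 4*f*f = 12 - 4*f**2)
x(w) = (12 + w - 4*w**2)/(-1 + w) (x(w) = (w + (12 - 4*w**2))/(-1 + w) = (12 + w - 4*w**2)/(-1 + w))
M(G) = -2 (M(G) = -2*1 = -2)
((1 - 1*22) + M(x(0)))**2 = ((1 - 1*22) - 2)**2 = ((1 - 22) - 2)**2 = (-21 - 2)**2 = (-23)**2 = 529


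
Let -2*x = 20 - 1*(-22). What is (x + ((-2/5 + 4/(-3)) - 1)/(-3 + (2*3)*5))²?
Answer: 73034116/164025 ≈ 445.26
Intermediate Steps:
x = -21 (x = -(20 - 1*(-22))/2 = -(20 + 22)/2 = -½*42 = -21)
(x + ((-2/5 + 4/(-3)) - 1)/(-3 + (2*3)*5))² = (-21 + ((-2/5 + 4/(-3)) - 1)/(-3 + (2*3)*5))² = (-21 + ((-2*⅕ + 4*(-⅓)) - 1)/(-3 + 6*5))² = (-21 + ((-⅖ - 4/3) - 1)/(-3 + 30))² = (-21 + (-26/15 - 1)/27)² = (-21 - 41/15*1/27)² = (-21 - 41/405)² = (-8546/405)² = 73034116/164025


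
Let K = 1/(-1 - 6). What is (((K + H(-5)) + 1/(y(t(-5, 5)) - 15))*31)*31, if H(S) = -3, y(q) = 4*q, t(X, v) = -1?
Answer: -408425/133 ≈ -3070.9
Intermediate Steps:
K = -1/7 (K = 1/(-7) = -1/7 ≈ -0.14286)
(((K + H(-5)) + 1/(y(t(-5, 5)) - 15))*31)*31 = (((-1/7 - 3) + 1/(4*(-1) - 15))*31)*31 = ((-22/7 + 1/(-4 - 15))*31)*31 = ((-22/7 + 1/(-19))*31)*31 = ((-22/7 - 1/19)*31)*31 = -425/133*31*31 = -13175/133*31 = -408425/133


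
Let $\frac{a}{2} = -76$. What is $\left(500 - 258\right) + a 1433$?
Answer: $-217574$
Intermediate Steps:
$a = -152$ ($a = 2 \left(-76\right) = -152$)
$\left(500 - 258\right) + a 1433 = \left(500 - 258\right) - 217816 = 242 - 217816 = -217574$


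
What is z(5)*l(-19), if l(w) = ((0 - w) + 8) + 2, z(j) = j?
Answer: 145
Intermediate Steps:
l(w) = 10 - w (l(w) = (-w + 8) + 2 = (8 - w) + 2 = 10 - w)
z(5)*l(-19) = 5*(10 - 1*(-19)) = 5*(10 + 19) = 5*29 = 145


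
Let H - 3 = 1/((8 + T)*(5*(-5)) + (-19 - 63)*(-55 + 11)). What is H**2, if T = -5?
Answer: 112360000/12482089 ≈ 9.0017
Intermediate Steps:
H = 10600/3533 (H = 3 + 1/((8 - 5)*(5*(-5)) + (-19 - 63)*(-55 + 11)) = 3 + 1/(3*(-25) - 82*(-44)) = 3 + 1/(-75 + 3608) = 3 + 1/3533 = 10600/3533 ≈ 3.0003)
H**2 = (10600/3533)**2 = 112360000/12482089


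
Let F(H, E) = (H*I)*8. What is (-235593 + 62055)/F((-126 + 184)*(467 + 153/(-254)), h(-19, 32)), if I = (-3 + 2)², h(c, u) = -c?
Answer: -11019663/13741940 ≈ -0.80190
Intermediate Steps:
I = 1 (I = (-1)² = 1)
F(H, E) = 8*H (F(H, E) = (H*1)*8 = H*8 = 8*H)
(-235593 + 62055)/F((-126 + 184)*(467 + 153/(-254)), h(-19, 32)) = (-235593 + 62055)/((8*((-126 + 184)*(467 + 153/(-254))))) = -173538*1/(464*(467 + 153*(-1/254))) = -173538*1/(464*(467 - 153/254)) = -173538/(8*(58*(118465/254))) = -173538/(8*(3435485/127)) = -173538/27483880/127 = -173538*127/27483880 = -11019663/13741940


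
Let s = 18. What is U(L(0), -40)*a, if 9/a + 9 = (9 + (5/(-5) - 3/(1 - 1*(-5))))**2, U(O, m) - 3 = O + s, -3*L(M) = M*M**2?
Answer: 4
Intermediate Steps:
L(M) = -M**3/3 (L(M) = -M*M**2/3 = -M**3/3)
U(O, m) = 21 + O (U(O, m) = 3 + (O + 18) = 3 + (18 + O) = 21 + O)
a = 4/21 (a = 9/(-9 + (9 + (5/(-5) - 3/(1 - 1*(-5))))**2) = 9/(-9 + (9 + (5*(-1/5) - 3/(1 + 5)))**2) = 9/(-9 + (9 + (-1 - 3/6))**2) = 9/(-9 + (9 + (-1 - 3*1/6))**2) = 9/(-9 + (9 + (-1 - 1/2))**2) = 9/(-9 + (9 - 3/2)**2) = 9/(-9 + (15/2)**2) = 9/(-9 + 225/4) = 9/(189/4) = 9*(4/189) = 4/21 ≈ 0.19048)
U(L(0), -40)*a = (21 - 1/3*0**3)*(4/21) = (21 - 1/3*0)*(4/21) = (21 + 0)*(4/21) = 21*(4/21) = 4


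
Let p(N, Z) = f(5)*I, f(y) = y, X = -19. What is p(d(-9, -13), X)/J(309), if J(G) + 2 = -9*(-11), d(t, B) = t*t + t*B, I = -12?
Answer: -60/97 ≈ -0.61856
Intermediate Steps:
d(t, B) = t² + B*t
p(N, Z) = -60 (p(N, Z) = 5*(-12) = -60)
J(G) = 97 (J(G) = -2 - 9*(-11) = -2 + 99 = 97)
p(d(-9, -13), X)/J(309) = -60/97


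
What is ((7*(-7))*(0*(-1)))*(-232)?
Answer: 0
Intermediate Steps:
((7*(-7))*(0*(-1)))*(-232) = -49*0*(-232) = 0*(-232) = 0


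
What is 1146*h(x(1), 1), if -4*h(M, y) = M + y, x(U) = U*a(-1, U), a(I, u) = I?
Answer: 0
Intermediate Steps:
x(U) = -U (x(U) = U*(-1) = -U)
h(M, y) = -M/4 - y/4 (h(M, y) = -(M + y)/4 = -M/4 - y/4)
1146*h(x(1), 1) = 1146*(-(-1)/4 - 1/4*1) = 1146*(-1/4*(-1) - 1/4) = 1146*(1/4 - 1/4) = 1146*0 = 0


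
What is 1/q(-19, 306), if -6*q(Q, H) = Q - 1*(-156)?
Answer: -6/137 ≈ -0.043796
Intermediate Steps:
q(Q, H) = -26 - Q/6 (q(Q, H) = -(Q - 1*(-156))/6 = -(Q + 156)/6 = -(156 + Q)/6 = -26 - Q/6)
1/q(-19, 306) = 1/(-26 - 1/6*(-19)) = 1/(-26 + 19/6) = 1/(-137/6) = -6/137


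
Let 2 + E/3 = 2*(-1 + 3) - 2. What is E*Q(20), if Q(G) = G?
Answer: 0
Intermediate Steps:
E = 0 (E = -6 + 3*(2*(-1 + 3) - 2) = -6 + 3*(2*2 - 2) = -6 + 3*(4 - 2) = -6 + 3*2 = -6 + 6 = 0)
E*Q(20) = 0*20 = 0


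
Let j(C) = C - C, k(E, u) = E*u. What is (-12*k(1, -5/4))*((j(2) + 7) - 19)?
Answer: -180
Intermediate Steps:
j(C) = 0
(-12*k(1, -5/4))*((j(2) + 7) - 19) = (-12*(-5/4))*((0 + 7) - 19) = (-12*(-5*¼))*(7 - 19) = -12*(-5)/4*(-12) = -12*(-5/4)*(-12) = 15*(-12) = -180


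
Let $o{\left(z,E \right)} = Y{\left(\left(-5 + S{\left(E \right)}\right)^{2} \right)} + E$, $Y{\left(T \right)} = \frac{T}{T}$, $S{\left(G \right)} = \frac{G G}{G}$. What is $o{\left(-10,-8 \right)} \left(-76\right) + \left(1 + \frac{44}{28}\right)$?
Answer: $\frac{3742}{7} \approx 534.57$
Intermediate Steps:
$S{\left(G \right)} = G$ ($S{\left(G \right)} = \frac{G^{2}}{G} = G$)
$Y{\left(T \right)} = 1$
$o{\left(z,E \right)} = 1 + E$
$o{\left(-10,-8 \right)} \left(-76\right) + \left(1 + \frac{44}{28}\right) = \left(1 - 8\right) \left(-76\right) + \left(1 + \frac{44}{28}\right) = \left(-7\right) \left(-76\right) + \left(1 + 44 \cdot \frac{1}{28}\right) = 532 + \left(1 + \frac{11}{7}\right) = 532 + \frac{18}{7} = \frac{3742}{7}$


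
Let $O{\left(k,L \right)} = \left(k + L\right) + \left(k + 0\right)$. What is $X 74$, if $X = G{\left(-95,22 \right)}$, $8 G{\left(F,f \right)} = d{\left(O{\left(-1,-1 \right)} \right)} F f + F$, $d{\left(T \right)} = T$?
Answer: $\frac{228475}{4} \approx 57119.0$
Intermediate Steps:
$O{\left(k,L \right)} = L + 2 k$ ($O{\left(k,L \right)} = \left(L + k\right) + k = L + 2 k$)
$G{\left(F,f \right)} = \frac{F}{8} - \frac{3 F f}{8}$ ($G{\left(F,f \right)} = \frac{\left(-1 + 2 \left(-1\right)\right) F f + F}{8} = \frac{\left(-1 - 2\right) F f + F}{8} = \frac{- 3 F f + F}{8} = \frac{F - 3 F f}{8} = \frac{F}{8} - \frac{3 F f}{8}$)
$X = \frac{6175}{8}$ ($X = \frac{1}{8} \left(-95\right) \left(1 - 66\right) = \frac{1}{8} \left(-95\right) \left(-65\right) = \frac{6175}{8} \approx 771.88$)
$X 74 = \frac{6175}{8} \cdot 74 = \frac{228475}{4}$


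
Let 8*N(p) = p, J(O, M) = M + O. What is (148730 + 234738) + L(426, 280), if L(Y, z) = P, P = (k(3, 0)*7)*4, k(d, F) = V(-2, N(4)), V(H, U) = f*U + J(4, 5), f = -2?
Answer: 383692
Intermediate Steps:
N(p) = p/8
V(H, U) = 9 - 2*U (V(H, U) = -2*U + (5 + 4) = -2*U + 9 = 9 - 2*U)
k(d, F) = 8 (k(d, F) = 9 - 4/4 = 9 - 2*½ = 9 - 1 = 8)
P = 224 (P = (8*7)*4 = 56*4 = 224)
L(Y, z) = 224
(148730 + 234738) + L(426, 280) = (148730 + 234738) + 224 = 383468 + 224 = 383692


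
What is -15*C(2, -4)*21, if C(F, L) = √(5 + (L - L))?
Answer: -315*√5 ≈ -704.36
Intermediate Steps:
C(F, L) = √5 (C(F, L) = √(5 + 0) = √5)
-15*C(2, -4)*21 = -15*√5*21 = -315*√5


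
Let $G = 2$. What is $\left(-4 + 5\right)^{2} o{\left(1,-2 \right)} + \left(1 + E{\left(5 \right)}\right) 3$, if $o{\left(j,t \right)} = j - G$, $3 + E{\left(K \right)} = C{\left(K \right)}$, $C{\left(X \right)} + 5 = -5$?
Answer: $-37$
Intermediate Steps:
$C{\left(X \right)} = -10$ ($C{\left(X \right)} = -5 - 5 = -10$)
$E{\left(K \right)} = -13$ ($E{\left(K \right)} = -3 - 10 = -13$)
$o{\left(j,t \right)} = -2 + j$ ($o{\left(j,t \right)} = j - 2 = -2 + j$)
$\left(-4 + 5\right)^{2} o{\left(1,-2 \right)} + \left(1 + E{\left(5 \right)}\right) 3 = \left(-4 + 5\right)^{2} \left(-2 + 1\right) + \left(1 - 13\right) 3 = 1^{2} \left(-1\right) - 36 = 1 \left(-1\right) - 36 = -1 - 36 = -37$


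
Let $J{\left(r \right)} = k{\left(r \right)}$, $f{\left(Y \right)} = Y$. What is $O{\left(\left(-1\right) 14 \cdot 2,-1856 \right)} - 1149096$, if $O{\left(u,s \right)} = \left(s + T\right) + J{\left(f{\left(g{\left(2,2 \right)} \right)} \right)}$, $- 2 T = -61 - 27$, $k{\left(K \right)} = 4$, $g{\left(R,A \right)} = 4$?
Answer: $-1150904$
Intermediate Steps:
$J{\left(r \right)} = 4$
$T = 44$ ($T = - \frac{-61 - 27}{2} = \left(- \frac{1}{2}\right) \left(-88\right) = 44$)
$O{\left(u,s \right)} = 48 + s$ ($O{\left(u,s \right)} = \left(s + 44\right) + 4 = \left(44 + s\right) + 4 = 48 + s$)
$O{\left(\left(-1\right) 14 \cdot 2,-1856 \right)} - 1149096 = \left(48 - 1856\right) - 1149096 = -1808 - 1149096 = -1150904$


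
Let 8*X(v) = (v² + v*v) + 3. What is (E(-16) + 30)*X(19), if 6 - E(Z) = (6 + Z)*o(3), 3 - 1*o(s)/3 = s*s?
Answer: -13050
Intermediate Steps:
o(s) = 9 - 3*s² (o(s) = 9 - 3*s*s = 9 - 3*s²)
X(v) = 3/8 + v²/4 (X(v) = ((v² + v*v) + 3)/8 = ((v² + v²) + 3)/8 = (2*v² + 3)/8 = (3 + 2*v²)/8 = 3/8 + v²/4)
E(Z) = 114 + 18*Z (E(Z) = 6 - (6 + Z)*(9 - 3*3²) = 6 - (6 + Z)*(9 - 3*9) = 6 - (6 + Z)*(9 - 27) = 6 - (6 + Z)*(-18) = 6 - (-108 - 18*Z) = 6 + (108 + 18*Z) = 114 + 18*Z)
(E(-16) + 30)*X(19) = ((114 + 18*(-16)) + 30)*(3/8 + (¼)*19²) = ((114 - 288) + 30)*(3/8 + (¼)*361) = (-174 + 30)*(3/8 + 361/4) = -144*725/8 = -13050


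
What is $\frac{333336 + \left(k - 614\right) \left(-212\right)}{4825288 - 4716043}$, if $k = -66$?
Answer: $\frac{477496}{109245} \approx 4.3709$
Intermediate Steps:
$\frac{333336 + \left(k - 614\right) \left(-212\right)}{4825288 - 4716043} = \frac{333336 + \left(-66 - 614\right) \left(-212\right)}{4825288 - 4716043} = \frac{333336 - -144160}{109245} = \left(333336 + 144160\right) \frac{1}{109245} = 477496 \cdot \frac{1}{109245} = \frac{477496}{109245}$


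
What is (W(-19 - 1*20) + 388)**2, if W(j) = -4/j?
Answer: 229098496/1521 ≈ 1.5062e+5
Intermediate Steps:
(W(-19 - 1*20) + 388)**2 = (-4/(-19 - 1*20) + 388)**2 = (-4/(-19 - 20) + 388)**2 = (-4/(-39) + 388)**2 = (-4*(-1/39) + 388)**2 = (4/39 + 388)**2 = (15136/39)**2 = 229098496/1521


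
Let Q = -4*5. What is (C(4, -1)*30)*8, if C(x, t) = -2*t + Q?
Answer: -4320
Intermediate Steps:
Q = -20
C(x, t) = -20 - 2*t (C(x, t) = -2*t - 20 = -20 - 2*t)
(C(4, -1)*30)*8 = ((-20 - 2*(-1))*30)*8 = ((-20 + 2)*30)*8 = -18*30*8 = -540*8 = -4320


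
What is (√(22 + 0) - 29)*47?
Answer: -1363 + 47*√22 ≈ -1142.6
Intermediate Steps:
(√(22 + 0) - 29)*47 = (√22 - 29)*47 = (-29 + √22)*47 = -1363 + 47*√22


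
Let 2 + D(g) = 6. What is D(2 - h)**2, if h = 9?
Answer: 16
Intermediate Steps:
D(g) = 4 (D(g) = -2 + 6 = 4)
D(2 - h)**2 = 4**2 = 16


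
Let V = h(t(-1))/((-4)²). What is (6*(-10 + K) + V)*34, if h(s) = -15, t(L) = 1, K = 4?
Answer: -10047/8 ≈ -1255.9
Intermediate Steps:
V = -15/16 (V = -15/((-4)²) = -15/16 ≈ -0.93750)
(6*(-10 + K) + V)*34 = (6*(-10 + 4) - 15/16)*34 = (6*(-6) - 15/16)*34 = (-36 - 15/16)*34 = -591/16*34 = -10047/8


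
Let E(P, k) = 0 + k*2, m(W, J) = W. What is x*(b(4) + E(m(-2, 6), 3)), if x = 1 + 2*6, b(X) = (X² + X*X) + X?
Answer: 546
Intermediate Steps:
b(X) = X + 2*X² (b(X) = (X² + X²) + X = 2*X² + X = X + 2*X²)
x = 13 (x = 1 + 12 = 13)
E(P, k) = 2*k (E(P, k) = 0 + 2*k = 2*k)
x*(b(4) + E(m(-2, 6), 3)) = 13*(4*(1 + 2*4) + 2*3) = 13*(4*(1 + 8) + 6) = 13*(4*9 + 6) = 13*(36 + 6) = 13*42 = 546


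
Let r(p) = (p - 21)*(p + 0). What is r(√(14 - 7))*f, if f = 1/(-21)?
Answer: -⅓ + √7 ≈ 2.3124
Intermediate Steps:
f = -1/21 ≈ -0.047619
r(p) = p*(-21 + p) (r(p) = (-21 + p)*p = p*(-21 + p))
r(√(14 - 7))*f = (√(14 - 7)*(-21 + √(14 - 7)))*(-1/21) = (√7*(-21 + √7))*(-1/21) = -√7*(-21 + √7)/21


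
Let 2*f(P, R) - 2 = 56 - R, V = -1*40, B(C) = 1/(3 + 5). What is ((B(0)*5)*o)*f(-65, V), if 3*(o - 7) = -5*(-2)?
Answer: 7595/24 ≈ 316.46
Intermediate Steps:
o = 31/3 (o = 7 + (-5*(-2))/3 = 7 + (1/3)*10 = 7 + 10/3 = 31/3 ≈ 10.333)
B(C) = 1/8
V = -40
f(P, R) = 29 - R/2 (f(P, R) = 1 + (56 - R)/2 = 1 + (28 - R/2) = 29 - R/2)
((B(0)*5)*o)*f(-65, V) = (((1/8)*5)*(31/3))*(29 - 1/2*(-40)) = ((5/8)*(31/3))*(29 + 20) = (155/24)*49 = 7595/24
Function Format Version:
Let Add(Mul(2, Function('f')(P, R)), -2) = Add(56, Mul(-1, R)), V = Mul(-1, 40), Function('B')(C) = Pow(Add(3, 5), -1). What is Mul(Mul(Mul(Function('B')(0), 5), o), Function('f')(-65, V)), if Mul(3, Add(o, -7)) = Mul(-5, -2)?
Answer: Rational(7595, 24) ≈ 316.46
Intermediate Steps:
o = Rational(31, 3) (o = Add(7, Mul(Rational(1, 3), Mul(-5, -2))) = Add(7, Mul(Rational(1, 3), 10)) = Add(7, Rational(10, 3)) = Rational(31, 3) ≈ 10.333)
Function('B')(C) = Rational(1, 8) (Function('B')(C) = Pow(8, -1) = Rational(1, 8))
V = -40
Function('f')(P, R) = Add(29, Mul(Rational(-1, 2), R)) (Function('f')(P, R) = Add(1, Mul(Rational(1, 2), Add(56, Mul(-1, R)))) = Add(1, Add(28, Mul(Rational(-1, 2), R))) = Add(29, Mul(Rational(-1, 2), R)))
Mul(Mul(Mul(Function('B')(0), 5), o), Function('f')(-65, V)) = Mul(Mul(Mul(Rational(1, 8), 5), Rational(31, 3)), Add(29, Mul(Rational(-1, 2), -40))) = Mul(Mul(Rational(5, 8), Rational(31, 3)), Add(29, 20)) = Mul(Rational(155, 24), 49) = Rational(7595, 24)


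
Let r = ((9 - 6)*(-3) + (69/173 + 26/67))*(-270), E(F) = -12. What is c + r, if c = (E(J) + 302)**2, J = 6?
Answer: 1000506560/11591 ≈ 86318.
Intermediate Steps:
r = 25703460/11591 (r = (3*(-3) + (69*(1/173) + 26*(1/67)))*(-270) = (-9 + (69/173 + 26/67))*(-270) = (-9 + 9121/11591)*(-270) = -95198/11591*(-270) = 25703460/11591 ≈ 2217.5)
c = 84100 (c = (-12 + 302)**2 = 290**2 = 84100)
c + r = 84100 + 25703460/11591 = 1000506560/11591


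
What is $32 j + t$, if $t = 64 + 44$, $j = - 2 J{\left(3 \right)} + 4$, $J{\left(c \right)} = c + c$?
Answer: $-148$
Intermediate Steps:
$J{\left(c \right)} = 2 c$
$j = -8$ ($j = - 2 \cdot 2 \cdot 3 + 4 = \left(-2\right) 6 + 4 = -12 + 4 = -8$)
$t = 108$
$32 j + t = 32 \left(-8\right) + 108 = -256 + 108 = -148$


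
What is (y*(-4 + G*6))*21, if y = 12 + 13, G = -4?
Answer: -14700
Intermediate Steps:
y = 25
(y*(-4 + G*6))*21 = (25*(-4 - 4*6))*21 = (25*(-4 - 24))*21 = (25*(-28))*21 = -700*21 = -14700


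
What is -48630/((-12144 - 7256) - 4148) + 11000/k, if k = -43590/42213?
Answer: -182203819705/17107622 ≈ -10650.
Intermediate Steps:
k = -14530/14071 (k = -43590*1/42213 = -14530/14071 ≈ -1.0326)
-48630/((-12144 - 7256) - 4148) + 11000/k = -48630/((-12144 - 7256) - 4148) + 11000/(-14530/14071) = -48630/(-19400 - 4148) + 11000*(-14071/14530) = -48630/(-23548) - 15478100/1453 = -48630*(-1/23548) - 15478100/1453 = 24315/11774 - 15478100/1453 = -182203819705/17107622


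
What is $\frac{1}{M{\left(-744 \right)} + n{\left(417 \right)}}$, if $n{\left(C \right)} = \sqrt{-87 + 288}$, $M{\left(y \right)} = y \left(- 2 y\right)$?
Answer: $- \frac{369024}{408536137661} - \frac{\sqrt{201}}{1225608412983} \approx -9.033 \cdot 10^{-7}$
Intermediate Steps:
$M{\left(y \right)} = - 2 y^{2}$
$n{\left(C \right)} = \sqrt{201}$
$\frac{1}{M{\left(-744 \right)} + n{\left(417 \right)}} = \frac{1}{- 2 \left(-744\right)^{2} + \sqrt{201}} = \frac{1}{\left(-2\right) 553536 + \sqrt{201}} = \frac{1}{-1107072 + \sqrt{201}}$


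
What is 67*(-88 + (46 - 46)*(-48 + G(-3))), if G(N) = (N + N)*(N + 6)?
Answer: -5896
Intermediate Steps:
G(N) = 2*N*(6 + N) (G(N) = (2*N)*(6 + N) = 2*N*(6 + N))
67*(-88 + (46 - 46)*(-48 + G(-3))) = 67*(-88 + (46 - 46)*(-48 + 2*(-3)*(6 - 3))) = 67*(-88 + 0*(-48 + 2*(-3)*3)) = 67*(-88 + 0*(-48 - 18)) = 67*(-88 + 0*(-66)) = 67*(-88 + 0) = 67*(-88) = -5896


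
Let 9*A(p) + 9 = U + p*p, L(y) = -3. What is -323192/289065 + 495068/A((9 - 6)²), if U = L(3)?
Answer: 429313060844/6648495 ≈ 64573.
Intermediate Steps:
U = -3
A(p) = -4/3 + p²/9 (A(p) = -1 + (-3 + p*p)/9 = -1 + (-3 + p²)/9 = -1 + (-⅓ + p²/9) = -4/3 + p²/9)
-323192/289065 + 495068/A((9 - 6)²) = -323192/289065 + 495068/(-4/3 + ((9 - 6)²)²/9) = -323192*1/289065 + 495068/(-4/3 + (3²)²/9) = -323192/289065 + 495068/(-4/3 + (⅑)*9²) = -323192/289065 + 495068/(-4/3 + (⅑)*81) = -323192/289065 + 495068/(-4/3 + 9) = -323192/289065 + 495068/(23/3) = -323192/289065 + 495068*(3/23) = -323192/289065 + 1485204/23 = 429313060844/6648495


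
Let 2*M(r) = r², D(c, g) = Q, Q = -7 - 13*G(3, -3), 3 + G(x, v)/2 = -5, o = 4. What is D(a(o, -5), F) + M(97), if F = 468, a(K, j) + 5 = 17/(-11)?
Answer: 9811/2 ≈ 4905.5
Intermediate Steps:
G(x, v) = -16 (G(x, v) = -6 + 2*(-5) = -6 - 10 = -16)
Q = 201 (Q = -7 - 13*(-16) = -7 + 208 = 201)
a(K, j) = -72/11 (a(K, j) = -5 + 17/(-11) = -5 + 17*(-1/11) = -5 - 17/11 = -72/11)
D(c, g) = 201
M(r) = r²/2
D(a(o, -5), F) + M(97) = 201 + (½)*97² = 201 + (½)*9409 = 201 + 9409/2 = 9811/2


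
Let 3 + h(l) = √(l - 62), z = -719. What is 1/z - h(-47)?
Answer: 2156/719 - I*√109 ≈ 2.9986 - 10.44*I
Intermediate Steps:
h(l) = -3 + √(-62 + l) (h(l) = -3 + √(l - 62) = -3 + √(-62 + l))
1/z - h(-47) = 1/(-719) - (-3 + √(-62 - 47)) = -1/719 - (-3 + √(-109)) = -1/719 - (-3 + I*√109) = -1/719 + (3 - I*√109) = 2156/719 - I*√109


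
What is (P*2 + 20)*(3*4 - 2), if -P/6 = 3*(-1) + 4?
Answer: 80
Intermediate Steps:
P = -6 (P = -6*(3*(-1) + 4) = -6*(-3 + 4) = -6*1 = -6)
(P*2 + 20)*(3*4 - 2) = (-6*2 + 20)*(3*4 - 2) = (-12 + 20)*(12 - 2) = 8*10 = 80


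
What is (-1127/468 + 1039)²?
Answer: 235346265625/219024 ≈ 1.0745e+6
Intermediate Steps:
(-1127/468 + 1039)² = (485125/468)² = 235346265625/219024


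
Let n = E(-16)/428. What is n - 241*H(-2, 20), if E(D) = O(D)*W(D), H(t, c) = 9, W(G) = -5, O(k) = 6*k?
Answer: -231963/107 ≈ -2167.9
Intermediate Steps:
E(D) = -30*D (E(D) = (6*D)*(-5) = -30*D)
n = 120/107 (n = -30*(-16)/428 = 480*(1/428) = 120/107 ≈ 1.1215)
n - 241*H(-2, 20) = 120/107 - 241*9 = 120/107 - 2169 = -231963/107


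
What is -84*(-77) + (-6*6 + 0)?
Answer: 6432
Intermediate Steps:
-84*(-77) + (-6*6 + 0) = 6468 + (-36 + 0) = 6468 - 36 = 6432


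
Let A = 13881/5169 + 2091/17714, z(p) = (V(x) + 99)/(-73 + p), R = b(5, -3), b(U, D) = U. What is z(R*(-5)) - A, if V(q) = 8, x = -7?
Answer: -171340984/43986467 ≈ -3.8953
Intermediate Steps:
R = 5
z(p) = 107/(-73 + p) (z(p) = (8 + 99)/(-73 + p) = 107/(-73 + p))
A = 5033263/1795366 (A = 13881*(1/5169) + 2091*(1/17714) = 4627/1723 + 123/1042 = 5033263/1795366 ≈ 2.8035)
z(R*(-5)) - A = 107/(-73 + 5*(-5)) - 1*5033263/1795366 = 107/(-73 - 25) - 5033263/1795366 = 107/(-98) - 5033263/1795366 = 107*(-1/98) - 5033263/1795366 = -107/98 - 5033263/1795366 = -171340984/43986467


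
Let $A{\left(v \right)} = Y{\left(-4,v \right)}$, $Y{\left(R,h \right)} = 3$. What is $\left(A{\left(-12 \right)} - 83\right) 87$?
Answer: $-6960$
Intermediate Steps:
$A{\left(v \right)} = 3$
$\left(A{\left(-12 \right)} - 83\right) 87 = \left(3 - 83\right) 87 = \left(-80\right) 87 = -6960$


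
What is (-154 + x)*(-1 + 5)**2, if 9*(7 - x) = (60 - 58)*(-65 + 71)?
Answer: -7120/3 ≈ -2373.3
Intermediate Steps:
x = 17/3 (x = 7 - (60 - 58)*(-65 + 71)/9 = 7 - 2*6/9 = 7 - 1/9*12 = 7 - 4/3 = 17/3 ≈ 5.6667)
(-154 + x)*(-1 + 5)**2 = (-154 + 17/3)*(-1 + 5)**2 = -445/3*4**2 = -445/3*16 = -7120/3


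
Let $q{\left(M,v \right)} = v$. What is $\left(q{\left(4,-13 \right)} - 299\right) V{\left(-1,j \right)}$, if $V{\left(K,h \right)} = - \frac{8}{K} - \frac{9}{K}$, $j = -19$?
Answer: $-5304$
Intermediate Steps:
$V{\left(K,h \right)} = - \frac{17}{K}$
$\left(q{\left(4,-13 \right)} - 299\right) V{\left(-1,j \right)} = \left(-13 - 299\right) \left(- \frac{17}{-1}\right) = - 312 \left(\left(-17\right) \left(-1\right)\right) = \left(-312\right) 17 = -5304$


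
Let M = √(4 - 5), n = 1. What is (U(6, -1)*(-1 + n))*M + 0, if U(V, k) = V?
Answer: 0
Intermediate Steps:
M = I (M = √(-1) = I ≈ 1.0*I)
(U(6, -1)*(-1 + n))*M + 0 = (6*(-1 + 1))*I + 0 = (6*0)*I + 0 = 0*I + 0 = 0 + 0 = 0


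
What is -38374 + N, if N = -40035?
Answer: -78409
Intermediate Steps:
-38374 + N = -38374 - 40035 = -78409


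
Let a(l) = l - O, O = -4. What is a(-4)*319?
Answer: 0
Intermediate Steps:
a(l) = 4 + l (a(l) = l - 1*(-4) = l + 4 = 4 + l)
a(-4)*319 = (4 - 4)*319 = 0*319 = 0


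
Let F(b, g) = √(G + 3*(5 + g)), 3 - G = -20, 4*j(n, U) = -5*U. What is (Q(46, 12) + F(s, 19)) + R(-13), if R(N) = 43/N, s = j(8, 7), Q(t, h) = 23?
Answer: 256/13 + √95 ≈ 29.439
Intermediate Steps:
j(n, U) = -5*U/4 (j(n, U) = (-5*U)/4 = -5*U/4)
G = 23 (G = 3 - 1*(-20) = 3 + 20 = 23)
s = -35/4 (s = -5/4*7 = -35/4 ≈ -8.7500)
F(b, g) = √(38 + 3*g) (F(b, g) = √(23 + 3*(5 + g)) = √(23 + (15 + 3*g)) = √(38 + 3*g))
(Q(46, 12) + F(s, 19)) + R(-13) = (23 + √(38 + 3*19)) + 43/(-13) = (23 + √(38 + 57)) + 43*(-1/13) = (23 + √95) - 43/13 = 256/13 + √95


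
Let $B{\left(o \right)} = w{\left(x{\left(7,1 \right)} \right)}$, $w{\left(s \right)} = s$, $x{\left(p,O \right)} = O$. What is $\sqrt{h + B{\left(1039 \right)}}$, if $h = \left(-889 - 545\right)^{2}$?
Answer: $\sqrt{2056357} \approx 1434.0$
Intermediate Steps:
$h = 2056356$ ($h = \left(-889 - 545\right)^{2} = \left(-1434\right)^{2} = 2056356$)
$B{\left(o \right)} = 1$
$\sqrt{h + B{\left(1039 \right)}} = \sqrt{2056356 + 1} = \sqrt{2056357}$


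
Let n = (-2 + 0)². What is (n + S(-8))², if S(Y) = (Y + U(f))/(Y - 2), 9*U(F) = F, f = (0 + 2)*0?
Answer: 576/25 ≈ 23.040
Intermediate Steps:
f = 0 (f = 2*0 = 0)
U(F) = F/9
n = 4 (n = (-2)² = 4)
S(Y) = Y/(-2 + Y) (S(Y) = (Y + (⅑)*0)/(Y - 2) = (Y + 0)/(-2 + Y) = Y/(-2 + Y))
(n + S(-8))² = (4 - 8/(-2 - 8))² = (4 - 8/(-10))² = (4 - 8*(-⅒))² = (4 + ⅘)² = (24/5)² = 576/25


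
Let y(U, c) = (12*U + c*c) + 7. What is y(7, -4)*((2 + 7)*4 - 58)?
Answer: -2354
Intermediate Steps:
y(U, c) = 7 + c² + 12*U (y(U, c) = (12*U + c²) + 7 = (c² + 12*U) + 7 = 7 + c² + 12*U)
y(7, -4)*((2 + 7)*4 - 58) = (7 + (-4)² + 12*7)*((2 + 7)*4 - 58) = (7 + 16 + 84)*(9*4 - 58) = 107*(36 - 58) = 107*(-22) = -2354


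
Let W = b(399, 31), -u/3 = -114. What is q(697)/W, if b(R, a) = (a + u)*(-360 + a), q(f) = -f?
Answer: 697/122717 ≈ 0.0056797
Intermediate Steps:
u = 342 (u = -3*(-114) = 342)
b(R, a) = (-360 + a)*(342 + a) (b(R, a) = (a + 342)*(-360 + a) = (342 + a)*(-360 + a) = (-360 + a)*(342 + a))
W = -122717 (W = -123120 + 31**2 - 18*31 = -123120 + 961 - 558 = -122717)
q(697)/W = -1*697/(-122717) = -697*(-1/122717) = 697/122717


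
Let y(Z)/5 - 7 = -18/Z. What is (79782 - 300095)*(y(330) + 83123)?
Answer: -201528012055/11 ≈ -1.8321e+10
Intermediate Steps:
y(Z) = 35 - 90/Z (y(Z) = 35 + 5*(-18/Z) = 35 - 90/Z)
(79782 - 300095)*(y(330) + 83123) = (79782 - 300095)*((35 - 90/330) + 83123) = -220313*((35 - 90*1/330) + 83123) = -220313*((35 - 3/11) + 83123) = -220313*(382/11 + 83123) = -220313*914735/11 = -201528012055/11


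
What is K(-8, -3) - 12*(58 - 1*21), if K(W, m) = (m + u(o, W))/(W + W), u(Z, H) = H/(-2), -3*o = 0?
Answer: -7105/16 ≈ -444.06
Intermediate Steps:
o = 0 (o = -⅓*0 = 0)
u(Z, H) = -H/2 (u(Z, H) = H*(-½) = -H/2)
K(W, m) = (m - W/2)/(2*W) (K(W, m) = (m - W/2)/(W + W) = (m - W/2)/((2*W)) = (m - W/2)*(1/(2*W)) = (m - W/2)/(2*W))
K(-8, -3) - 12*(58 - 1*21) = (¼)*(-1*(-8) + 2*(-3))/(-8) - 12*(58 - 1*21) = (¼)*(-⅛)*(8 - 6) - 12*(58 - 21) = (¼)*(-⅛)*2 - 12*37 = -1/16 - 444 = -7105/16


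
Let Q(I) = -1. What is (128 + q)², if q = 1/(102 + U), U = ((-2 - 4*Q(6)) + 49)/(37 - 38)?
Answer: 42627841/2601 ≈ 16389.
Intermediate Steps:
U = -51 (U = ((-2 - 4*(-1)) + 49)/(37 - 38) = ((-2 + 4) + 49)/(-1) = (2 + 49)*(-1) = 51*(-1) = -51)
q = 1/51 (q = 1/(102 - 51) = 1/51 ≈ 0.019608)
(128 + q)² = (128 + 1/51)² = (6529/51)² = 42627841/2601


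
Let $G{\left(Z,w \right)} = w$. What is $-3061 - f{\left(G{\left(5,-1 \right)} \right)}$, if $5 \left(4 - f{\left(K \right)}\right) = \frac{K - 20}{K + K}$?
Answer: $- \frac{30629}{10} \approx -3062.9$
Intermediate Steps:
$f{\left(K \right)} = 4 - \frac{-20 + K}{10 K}$ ($f{\left(K \right)} = 4 - \frac{\left(K - 20\right) \frac{1}{K + K}}{5} = 4 - \frac{\left(-20 + K\right) \frac{1}{2 K}}{5} = 4 - \frac{\frac{1}{2} \frac{1}{K} \left(-20 + K\right)}{5} = 4 - \frac{-20 + K}{10 K}$)
$-3061 - f{\left(G{\left(5,-1 \right)} \right)} = -3061 - \left(\frac{39}{10} + \frac{2}{-1}\right) = -3061 - \left(\frac{39}{10} + 2 \left(-1\right)\right) = -3061 - \left(\frac{39}{10} - 2\right) = -3061 - \frac{19}{10} = - \frac{30629}{10}$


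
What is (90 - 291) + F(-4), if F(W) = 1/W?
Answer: -805/4 ≈ -201.25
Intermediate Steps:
(90 - 291) + F(-4) = (90 - 291) + 1/(-4) = -201 - ¼ = -805/4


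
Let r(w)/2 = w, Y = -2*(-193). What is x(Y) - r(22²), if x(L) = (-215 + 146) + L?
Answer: -651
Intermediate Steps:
Y = 386
r(w) = 2*w
x(L) = -69 + L
x(Y) - r(22²) = (-69 + 386) - 2*22² = 317 - 2*484 = 317 - 1*968 = 317 - 968 = -651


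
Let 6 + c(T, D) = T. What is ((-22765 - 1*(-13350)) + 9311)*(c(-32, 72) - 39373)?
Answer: 4098744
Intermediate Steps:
c(T, D) = -6 + T
((-22765 - 1*(-13350)) + 9311)*(c(-32, 72) - 39373) = ((-22765 - 1*(-13350)) + 9311)*((-6 - 32) - 39373) = ((-22765 + 13350) + 9311)*(-38 - 39373) = (-9415 + 9311)*(-39411) = -104*(-39411) = 4098744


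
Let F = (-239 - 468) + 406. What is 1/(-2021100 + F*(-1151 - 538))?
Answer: -1/1512711 ≈ -6.6106e-7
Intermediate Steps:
F = -301 (F = -707 + 406 = -301)
1/(-2021100 + F*(-1151 - 538)) = 1/(-2021100 - 301*(-1151 - 538)) = 1/(-2021100 - 301*(-1689)) = 1/(-2021100 + 508389) = 1/(-1512711) = -1/1512711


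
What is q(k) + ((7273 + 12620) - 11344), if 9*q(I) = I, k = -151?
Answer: 76790/9 ≈ 8532.2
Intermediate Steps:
q(I) = I/9
q(k) + ((7273 + 12620) - 11344) = (⅑)*(-151) + ((7273 + 12620) - 11344) = -151/9 + (19893 - 11344) = -151/9 + 8549 = 76790/9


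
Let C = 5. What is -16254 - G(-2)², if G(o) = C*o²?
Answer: -16654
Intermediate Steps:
G(o) = 5*o²
-16254 - G(-2)² = -16254 - (5*(-2)²)² = -16254 - (5*4)² = -16254 - 1*20² = -16254 - 1*400 = -16254 - 400 = -16654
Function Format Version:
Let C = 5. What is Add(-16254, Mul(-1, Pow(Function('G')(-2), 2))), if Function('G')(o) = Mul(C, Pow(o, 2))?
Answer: -16654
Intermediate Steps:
Function('G')(o) = Mul(5, Pow(o, 2))
Add(-16254, Mul(-1, Pow(Function('G')(-2), 2))) = Add(-16254, Mul(-1, Pow(Mul(5, Pow(-2, 2)), 2))) = Add(-16254, Mul(-1, Pow(Mul(5, 4), 2))) = Add(-16254, Mul(-1, Pow(20, 2))) = Add(-16254, Mul(-1, 400)) = Add(-16254, -400) = -16654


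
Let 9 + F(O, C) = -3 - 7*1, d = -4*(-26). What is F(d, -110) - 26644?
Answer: -26663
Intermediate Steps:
d = 104
F(O, C) = -19 (F(O, C) = -9 + (-3 - 7*1) = -9 + (-3 - 7) = -9 - 10 = -19)
F(d, -110) - 26644 = -19 - 26644 = -26663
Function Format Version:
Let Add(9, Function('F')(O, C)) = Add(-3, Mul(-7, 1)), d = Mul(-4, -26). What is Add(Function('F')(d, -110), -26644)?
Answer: -26663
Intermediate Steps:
d = 104
Function('F')(O, C) = -19 (Function('F')(O, C) = Add(-9, Add(-3, Mul(-7, 1))) = Add(-9, Add(-3, -7)) = Add(-9, -10) = -19)
Add(Function('F')(d, -110), -26644) = Add(-19, -26644) = -26663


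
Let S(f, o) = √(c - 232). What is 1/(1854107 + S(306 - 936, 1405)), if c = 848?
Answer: 1854107/3437712766833 - 2*√154/3437712766833 ≈ 5.3934e-7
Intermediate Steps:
S(f, o) = 2*√154 (S(f, o) = √(848 - 232) = √616 = 2*√154)
1/(1854107 + S(306 - 936, 1405)) = 1/(1854107 + 2*√154)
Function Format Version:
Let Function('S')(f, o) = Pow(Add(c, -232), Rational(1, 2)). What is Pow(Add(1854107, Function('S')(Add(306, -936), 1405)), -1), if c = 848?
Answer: Add(Rational(1854107, 3437712766833), Mul(Rational(-2, 3437712766833), Pow(154, Rational(1, 2)))) ≈ 5.3934e-7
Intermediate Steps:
Function('S')(f, o) = Mul(2, Pow(154, Rational(1, 2))) (Function('S')(f, o) = Pow(Add(848, -232), Rational(1, 2)) = Pow(616, Rational(1, 2)) = Mul(2, Pow(154, Rational(1, 2))))
Pow(Add(1854107, Function('S')(Add(306, -936), 1405)), -1) = Pow(Add(1854107, Mul(2, Pow(154, Rational(1, 2)))), -1)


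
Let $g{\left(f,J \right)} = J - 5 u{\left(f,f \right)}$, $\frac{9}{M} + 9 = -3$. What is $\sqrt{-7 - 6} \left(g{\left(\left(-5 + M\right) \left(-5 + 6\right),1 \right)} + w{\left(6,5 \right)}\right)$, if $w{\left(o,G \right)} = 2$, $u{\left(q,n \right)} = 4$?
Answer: $- 17 i \sqrt{13} \approx - 61.294 i$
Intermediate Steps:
$M = - \frac{3}{4}$ ($M = \frac{9}{-9 - 3} = \frac{9}{-12} = 9 \left(- \frac{1}{12}\right) = - \frac{3}{4} \approx -0.75$)
$g{\left(f,J \right)} = -20 + J$ ($g{\left(f,J \right)} = J - 20 = -20 + J$)
$\sqrt{-7 - 6} \left(g{\left(\left(-5 + M\right) \left(-5 + 6\right),1 \right)} + w{\left(6,5 \right)}\right) = \sqrt{-7 - 6} \left(\left(-20 + 1\right) + 2\right) = \sqrt{-13} \left(-19 + 2\right) = i \sqrt{13} \left(-17\right) = - 17 i \sqrt{13}$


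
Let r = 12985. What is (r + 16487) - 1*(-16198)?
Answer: 45670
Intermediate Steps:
(r + 16487) - 1*(-16198) = (12985 + 16487) - 1*(-16198) = 29472 + 16198 = 45670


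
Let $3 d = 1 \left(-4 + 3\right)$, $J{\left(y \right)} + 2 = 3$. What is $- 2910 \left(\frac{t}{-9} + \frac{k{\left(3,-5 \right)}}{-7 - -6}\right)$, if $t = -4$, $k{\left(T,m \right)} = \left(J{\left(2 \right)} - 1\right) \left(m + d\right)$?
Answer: $- \frac{3880}{3} \approx -1293.3$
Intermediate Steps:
$J{\left(y \right)} = 1$ ($J{\left(y \right)} = -2 + 3 = 1$)
$d = - \frac{1}{3}$ ($d = \frac{1 \left(-4 + 3\right)}{3} = \frac{1 \left(-1\right)}{3} = \frac{1}{3} \left(-1\right) = - \frac{1}{3} \approx -0.33333$)
$k{\left(T,m \right)} = 0$ ($k{\left(T,m \right)} = \left(1 - 1\right) \left(m - \frac{1}{3}\right) = 0 \left(- \frac{1}{3} + m\right) = 0$)
$- 2910 \left(\frac{t}{-9} + \frac{k{\left(3,-5 \right)}}{-7 - -6}\right) = - 2910 \left(- \frac{4}{-9} + \frac{0}{-7 - -6}\right) = - 2910 \left(\left(-4\right) \left(- \frac{1}{9}\right) + \frac{0}{-7 + 6}\right) = - 2910 \left(\frac{4}{9} + \frac{0}{-1}\right) = - 2910 \left(\frac{4}{9} + 0 \left(-1\right)\right) = - 2910 \left(\frac{4}{9} + 0\right) = \left(-2910\right) \frac{4}{9} = - \frac{3880}{3}$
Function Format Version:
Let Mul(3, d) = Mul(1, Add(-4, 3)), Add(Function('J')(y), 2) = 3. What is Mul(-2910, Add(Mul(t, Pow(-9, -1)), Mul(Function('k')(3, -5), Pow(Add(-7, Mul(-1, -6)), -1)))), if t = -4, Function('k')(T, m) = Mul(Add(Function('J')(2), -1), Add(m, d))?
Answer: Rational(-3880, 3) ≈ -1293.3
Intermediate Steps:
Function('J')(y) = 1 (Function('J')(y) = Add(-2, 3) = 1)
d = Rational(-1, 3) (d = Mul(Rational(1, 3), Mul(1, Add(-4, 3))) = Mul(Rational(1, 3), Mul(1, -1)) = Mul(Rational(1, 3), -1) = Rational(-1, 3) ≈ -0.33333)
Function('k')(T, m) = 0 (Function('k')(T, m) = Mul(Add(1, -1), Add(m, Rational(-1, 3))) = Mul(0, Add(Rational(-1, 3), m)) = 0)
Mul(-2910, Add(Mul(t, Pow(-9, -1)), Mul(Function('k')(3, -5), Pow(Add(-7, Mul(-1, -6)), -1)))) = Mul(-2910, Add(Mul(-4, Pow(-9, -1)), Mul(0, Pow(Add(-7, Mul(-1, -6)), -1)))) = Mul(-2910, Add(Mul(-4, Rational(-1, 9)), Mul(0, Pow(Add(-7, 6), -1)))) = Mul(-2910, Add(Rational(4, 9), Mul(0, Pow(-1, -1)))) = Mul(-2910, Add(Rational(4, 9), Mul(0, -1))) = Mul(-2910, Add(Rational(4, 9), 0)) = Mul(-2910, Rational(4, 9)) = Rational(-3880, 3)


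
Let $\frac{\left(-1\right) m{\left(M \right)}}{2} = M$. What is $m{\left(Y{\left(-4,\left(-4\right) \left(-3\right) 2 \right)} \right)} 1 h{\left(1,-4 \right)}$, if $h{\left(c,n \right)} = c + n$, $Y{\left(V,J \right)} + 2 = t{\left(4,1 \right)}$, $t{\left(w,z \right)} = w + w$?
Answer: $36$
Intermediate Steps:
$t{\left(w,z \right)} = 2 w$
$Y{\left(V,J \right)} = 6$ ($Y{\left(V,J \right)} = -2 + 2 \cdot 4 = -2 + 8 = 6$)
$m{\left(M \right)} = - 2 M$
$m{\left(Y{\left(-4,\left(-4\right) \left(-3\right) 2 \right)} \right)} 1 h{\left(1,-4 \right)} = \left(-2\right) 6 \cdot 1 \left(1 - 4\right) = \left(-12\right) 1 \left(-3\right) = \left(-12\right) \left(-3\right) = 36$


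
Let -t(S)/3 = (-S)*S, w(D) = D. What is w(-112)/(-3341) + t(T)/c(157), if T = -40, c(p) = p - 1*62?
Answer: 3209488/63479 ≈ 50.560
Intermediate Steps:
c(p) = -62 + p (c(p) = p - 62 = -62 + p)
t(S) = 3*S**2 (t(S) = -3*(-S)*S = -(-3)*S**2 = 3*S**2)
w(-112)/(-3341) + t(T)/c(157) = -112/(-3341) + (3*(-40)**2)/(-62 + 157) = -112*(-1/3341) + (3*1600)/95 = 112/3341 + 4800*(1/95) = 112/3341 + 960/19 = 3209488/63479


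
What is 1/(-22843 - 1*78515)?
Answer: -1/101358 ≈ -9.8660e-6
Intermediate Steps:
1/(-22843 - 1*78515) = 1/(-22843 - 78515) = 1/(-101358) = -1/101358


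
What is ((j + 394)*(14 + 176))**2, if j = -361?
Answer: 39312900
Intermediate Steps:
((j + 394)*(14 + 176))**2 = ((-361 + 394)*(14 + 176))**2 = (33*190)**2 = 6270**2 = 39312900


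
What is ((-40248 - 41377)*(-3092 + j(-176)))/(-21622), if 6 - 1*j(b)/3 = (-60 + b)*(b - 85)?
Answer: -7667117875/10811 ≈ -7.0920e+5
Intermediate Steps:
j(b) = 18 - 3*(-85 + b)*(-60 + b) (j(b) = 18 - 3*(-60 + b)*(b - 85) = 18 - 3*(-60 + b)*(-85 + b) = 18 - 3*(-85 + b)*(-60 + b))
((-40248 - 41377)*(-3092 + j(-176)))/(-21622) = ((-40248 - 41377)*(-3092 + (-15282 - 3*(-176)**2 + 435*(-176))))/(-21622) = -81625*(-3092 + (-15282 - 3*30976 - 76560))*(-1/21622) = -81625*(-3092 + (-15282 - 92928 - 76560))*(-1/21622) = -81625*(-3092 - 184770)*(-1/21622) = -81625*(-187862)*(-1/21622) = 15334235750*(-1/21622) = -7667117875/10811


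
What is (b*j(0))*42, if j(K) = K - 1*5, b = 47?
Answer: -9870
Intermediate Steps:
j(K) = -5 + K (j(K) = K - 5 = -5 + K)
(b*j(0))*42 = (47*(-5 + 0))*42 = (47*(-5))*42 = -235*42 = -9870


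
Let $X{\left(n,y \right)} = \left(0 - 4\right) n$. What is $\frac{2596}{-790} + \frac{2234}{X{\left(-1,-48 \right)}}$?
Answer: $\frac{438619}{790} \approx 555.21$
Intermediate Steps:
$X{\left(n,y \right)} = - 4 n$
$\frac{2596}{-790} + \frac{2234}{X{\left(-1,-48 \right)}} = \frac{2596}{-790} + \frac{2234}{\left(-4\right) \left(-1\right)} = 2596 \left(- \frac{1}{790}\right) + \frac{2234}{4} = - \frac{1298}{395} + 2234 \cdot \frac{1}{4} = - \frac{1298}{395} + \frac{1117}{2} = \frac{438619}{790}$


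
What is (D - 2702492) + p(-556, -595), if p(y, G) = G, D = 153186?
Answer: -2549901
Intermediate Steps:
(D - 2702492) + p(-556, -595) = (153186 - 2702492) - 595 = -2549306 - 595 = -2549901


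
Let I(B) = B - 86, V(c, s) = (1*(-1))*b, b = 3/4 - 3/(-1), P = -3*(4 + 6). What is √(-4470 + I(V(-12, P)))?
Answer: I*√18239/2 ≈ 67.526*I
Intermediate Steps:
P = -30 (P = -3*10 = -30)
b = 15/4 (b = 3*(¼) - 3*(-1) = ¾ + 3 = 15/4 ≈ 3.7500)
V(c, s) = -15/4 (V(c, s) = (1*(-1))*(15/4) = -1*15/4 = -15/4)
I(B) = -86 + B
√(-4470 + I(V(-12, P))) = √(-4470 + (-86 - 15/4)) = √(-4470 - 359/4) = √(-18239/4) = I*√18239/2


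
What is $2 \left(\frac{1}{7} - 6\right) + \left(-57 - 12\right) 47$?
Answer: $- \frac{22783}{7} \approx -3254.7$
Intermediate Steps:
$2 \left(\frac{1}{7} - 6\right) + \left(-57 - 12\right) 47 = 2 \left(- \frac{41}{7}\right) + \left(-57 - 12\right) 47 = - \frac{82}{7} - 3243 = - \frac{22783}{7}$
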